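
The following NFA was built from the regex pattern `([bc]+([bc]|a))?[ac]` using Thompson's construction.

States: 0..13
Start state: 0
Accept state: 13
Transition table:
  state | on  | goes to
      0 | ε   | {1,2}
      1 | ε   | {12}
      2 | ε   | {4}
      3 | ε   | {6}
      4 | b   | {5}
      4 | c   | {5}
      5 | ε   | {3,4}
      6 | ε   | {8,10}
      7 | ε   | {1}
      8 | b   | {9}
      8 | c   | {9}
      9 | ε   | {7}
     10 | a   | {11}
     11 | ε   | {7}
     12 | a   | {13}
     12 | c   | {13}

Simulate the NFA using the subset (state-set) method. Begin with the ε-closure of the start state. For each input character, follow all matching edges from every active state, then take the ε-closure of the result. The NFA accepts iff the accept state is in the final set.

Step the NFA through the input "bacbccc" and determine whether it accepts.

S₀ = ε-closure({0}) = {0,1,2,4,12}
'b' @ 1: {3,4,5,6,8,10}
'a' @ 2: {1,7,11,12}
'c' @ 3: {13}  ✓accept
'b' @ 4: {}  — no active states
rest 'ccc' ignored (set empty)
end set {} — state 13 not in

Answer: REJECT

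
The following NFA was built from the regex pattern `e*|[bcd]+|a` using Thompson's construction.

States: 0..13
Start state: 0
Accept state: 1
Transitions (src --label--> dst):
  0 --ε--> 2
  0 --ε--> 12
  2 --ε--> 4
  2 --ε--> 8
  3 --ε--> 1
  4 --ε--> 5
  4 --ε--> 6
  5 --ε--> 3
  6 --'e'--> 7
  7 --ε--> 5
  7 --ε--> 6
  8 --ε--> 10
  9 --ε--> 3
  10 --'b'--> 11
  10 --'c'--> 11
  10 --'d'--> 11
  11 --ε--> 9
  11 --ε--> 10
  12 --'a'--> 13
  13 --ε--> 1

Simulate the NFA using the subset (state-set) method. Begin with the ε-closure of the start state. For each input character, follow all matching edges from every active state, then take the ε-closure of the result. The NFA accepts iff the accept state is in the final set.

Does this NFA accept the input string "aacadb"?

Answer: REJECT

Steps:
initial (ε-close {0}): {0,1,2,3,4,5,6,8,10,12}
'a' @ 1: {1,13}  (accept∈set)
'a' @ 2: {}  — no active states
rest 'cadb' ignored (set empty)
final: {}; accept 1 not in set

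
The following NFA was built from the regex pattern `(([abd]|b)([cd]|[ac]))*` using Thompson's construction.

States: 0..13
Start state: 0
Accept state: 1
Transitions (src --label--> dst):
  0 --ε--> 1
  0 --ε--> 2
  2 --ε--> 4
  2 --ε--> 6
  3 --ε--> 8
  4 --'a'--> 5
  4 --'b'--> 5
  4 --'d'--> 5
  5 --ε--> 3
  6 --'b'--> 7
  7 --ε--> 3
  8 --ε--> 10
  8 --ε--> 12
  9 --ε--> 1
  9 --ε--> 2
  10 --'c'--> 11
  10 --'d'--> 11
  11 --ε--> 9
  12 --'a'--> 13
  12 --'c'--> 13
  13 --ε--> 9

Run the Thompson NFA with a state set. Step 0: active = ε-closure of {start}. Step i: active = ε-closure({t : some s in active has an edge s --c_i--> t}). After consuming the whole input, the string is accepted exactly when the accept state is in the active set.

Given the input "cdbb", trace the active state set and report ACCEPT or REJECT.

Answer: REJECT

Steps:
start: ε-closure({0}) = {0,1,2,4,6}
'c' @ 1: {}  — no active states
rest 'dbb' ignored (set empty)
after full input: {}  (accept=1 not in)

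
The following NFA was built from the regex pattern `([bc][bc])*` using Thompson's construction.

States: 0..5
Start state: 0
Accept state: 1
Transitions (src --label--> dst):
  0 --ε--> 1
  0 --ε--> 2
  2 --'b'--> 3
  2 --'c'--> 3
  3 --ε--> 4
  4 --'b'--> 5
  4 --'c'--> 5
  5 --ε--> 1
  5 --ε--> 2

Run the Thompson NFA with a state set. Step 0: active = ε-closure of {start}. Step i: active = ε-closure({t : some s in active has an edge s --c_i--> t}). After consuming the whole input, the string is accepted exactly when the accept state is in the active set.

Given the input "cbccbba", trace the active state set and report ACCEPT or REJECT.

Answer: REJECT

Trace:
start: ε-closure({0}) = {0,1,2}
'c' @ 1: {3,4}
'b' @ 2: {1,2,5}  (accept∈set)
'c' @ 3: {3,4}
'c' @ 4: {1,2,5}  (accept∈set)
'b' @ 5: {3,4}
'b' @ 6: {1,2,5}  (accept∈set)
'a' @ 7: {}  — no active states
end set {} — state 1 not in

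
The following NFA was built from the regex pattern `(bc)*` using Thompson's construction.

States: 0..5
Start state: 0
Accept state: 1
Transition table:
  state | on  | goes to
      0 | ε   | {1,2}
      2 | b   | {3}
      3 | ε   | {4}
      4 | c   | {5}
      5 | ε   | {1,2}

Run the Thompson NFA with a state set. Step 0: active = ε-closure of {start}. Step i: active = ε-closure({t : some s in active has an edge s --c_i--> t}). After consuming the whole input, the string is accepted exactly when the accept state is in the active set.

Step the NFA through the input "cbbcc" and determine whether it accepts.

Answer: REJECT

Steps:
start: ε-closure({0}) = {0,1,2}
'c' @ 1: {}  — state set empty
rest 'bbcc' ignored (set empty)
final: {}; accept 1 not in set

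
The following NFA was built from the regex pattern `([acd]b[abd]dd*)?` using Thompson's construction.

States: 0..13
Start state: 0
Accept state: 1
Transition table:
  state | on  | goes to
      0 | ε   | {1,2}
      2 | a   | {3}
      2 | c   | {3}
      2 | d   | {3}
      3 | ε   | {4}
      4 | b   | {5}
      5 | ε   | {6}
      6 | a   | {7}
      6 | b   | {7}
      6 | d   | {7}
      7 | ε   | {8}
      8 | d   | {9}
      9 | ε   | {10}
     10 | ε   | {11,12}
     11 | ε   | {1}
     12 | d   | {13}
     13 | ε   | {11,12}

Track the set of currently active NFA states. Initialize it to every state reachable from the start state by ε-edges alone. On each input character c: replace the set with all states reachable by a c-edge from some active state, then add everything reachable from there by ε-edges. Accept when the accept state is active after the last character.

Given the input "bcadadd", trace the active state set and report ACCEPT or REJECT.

start: ε-closure({0}) = {0,1,2}
'b' @ 1: {}  — dead — no transitions
rest 'cadadd' ignored (set empty)
end set {} — state 1 not in

Answer: REJECT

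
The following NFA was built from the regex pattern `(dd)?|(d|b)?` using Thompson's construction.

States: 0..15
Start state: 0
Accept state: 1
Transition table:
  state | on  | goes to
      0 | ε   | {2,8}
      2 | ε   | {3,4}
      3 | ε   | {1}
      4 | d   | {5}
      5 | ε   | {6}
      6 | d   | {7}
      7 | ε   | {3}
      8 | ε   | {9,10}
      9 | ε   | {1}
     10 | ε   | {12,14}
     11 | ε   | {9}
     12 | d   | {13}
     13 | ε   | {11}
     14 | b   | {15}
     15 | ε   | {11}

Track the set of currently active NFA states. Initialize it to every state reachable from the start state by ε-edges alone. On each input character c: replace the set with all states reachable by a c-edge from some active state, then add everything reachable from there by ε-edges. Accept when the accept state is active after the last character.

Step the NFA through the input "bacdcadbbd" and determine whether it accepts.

S₀ = ε-closure({0}) = {0,1,2,3,4,8,9,10,12,14}
'b' @ 1: {1,9,11,15}  [accepting]
'a' @ 2: {}  — state set empty
rest 'cdcadbbd' ignored (set empty)
end set {} — state 1 not in

Answer: REJECT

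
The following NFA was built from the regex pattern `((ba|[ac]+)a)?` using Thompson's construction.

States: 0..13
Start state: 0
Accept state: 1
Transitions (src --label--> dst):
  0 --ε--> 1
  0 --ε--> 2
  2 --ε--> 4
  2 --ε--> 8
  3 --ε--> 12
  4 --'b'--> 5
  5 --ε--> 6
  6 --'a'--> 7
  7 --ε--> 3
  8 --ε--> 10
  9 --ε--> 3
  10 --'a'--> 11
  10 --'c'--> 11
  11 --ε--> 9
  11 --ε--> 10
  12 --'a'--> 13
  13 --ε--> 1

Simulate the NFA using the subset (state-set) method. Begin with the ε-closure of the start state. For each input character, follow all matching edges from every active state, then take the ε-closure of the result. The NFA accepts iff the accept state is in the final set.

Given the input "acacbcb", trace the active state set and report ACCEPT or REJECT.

Answer: REJECT

Trace:
start: ε-closure({0}) = {0,1,2,4,8,10}
'a' @ 1: {3,9,10,11,12}
'c' @ 2: {3,9,10,11,12}
'a' @ 3: {1,3,9,10,11,12,13}  (accept∈set)
'c' @ 4: {3,9,10,11,12}
'b' @ 5: {}  — no active states
rest 'cb' ignored (set empty)
after full input: {}  (accept=1 not in)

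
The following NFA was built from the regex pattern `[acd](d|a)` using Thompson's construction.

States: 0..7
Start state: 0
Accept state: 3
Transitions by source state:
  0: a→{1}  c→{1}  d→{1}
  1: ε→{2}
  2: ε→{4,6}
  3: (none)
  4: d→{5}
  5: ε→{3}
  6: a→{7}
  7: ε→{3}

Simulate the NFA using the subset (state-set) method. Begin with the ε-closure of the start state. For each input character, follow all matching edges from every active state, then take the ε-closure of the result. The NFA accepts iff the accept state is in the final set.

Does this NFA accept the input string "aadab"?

Answer: REJECT

Derivation:
start: ε-closure({0}) = {0}
'a' @ 1: {1,2,4,6}
'a' @ 2: {3,7}  (accept∈set)
'd' @ 3: {}  — dead — no transitions
rest 'ab' ignored (set empty)
final: {}; accept 3 not in set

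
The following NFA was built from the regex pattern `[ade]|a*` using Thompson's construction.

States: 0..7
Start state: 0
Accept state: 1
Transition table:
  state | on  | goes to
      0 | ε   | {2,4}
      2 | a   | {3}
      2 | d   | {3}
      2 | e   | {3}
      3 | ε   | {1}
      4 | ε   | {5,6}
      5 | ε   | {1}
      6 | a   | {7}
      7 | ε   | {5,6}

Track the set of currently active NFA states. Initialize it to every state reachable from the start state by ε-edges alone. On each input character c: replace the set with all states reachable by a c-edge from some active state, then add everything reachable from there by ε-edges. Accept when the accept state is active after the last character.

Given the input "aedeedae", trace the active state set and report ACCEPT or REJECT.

start: ε-closure({0}) = {0,1,2,4,5,6}
'a' @ 1: {1,3,5,6,7}  [accepting]
'e' @ 2: {}  — dead — no transitions
rest 'deedae' ignored (set empty)
end set {} — state 1 not in

Answer: REJECT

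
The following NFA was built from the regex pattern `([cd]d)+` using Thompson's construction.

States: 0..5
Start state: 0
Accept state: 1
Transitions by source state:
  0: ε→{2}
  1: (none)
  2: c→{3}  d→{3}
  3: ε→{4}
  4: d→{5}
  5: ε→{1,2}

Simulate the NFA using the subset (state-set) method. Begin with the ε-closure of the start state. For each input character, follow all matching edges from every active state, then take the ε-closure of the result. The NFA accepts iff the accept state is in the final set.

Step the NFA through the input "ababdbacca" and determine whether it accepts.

initial (ε-close {0}): {0,2}
'a' @ 1: {}  — state set empty
rest 'babdbacca' ignored (set empty)
after full input: {}  (accept=1 not in)

Answer: REJECT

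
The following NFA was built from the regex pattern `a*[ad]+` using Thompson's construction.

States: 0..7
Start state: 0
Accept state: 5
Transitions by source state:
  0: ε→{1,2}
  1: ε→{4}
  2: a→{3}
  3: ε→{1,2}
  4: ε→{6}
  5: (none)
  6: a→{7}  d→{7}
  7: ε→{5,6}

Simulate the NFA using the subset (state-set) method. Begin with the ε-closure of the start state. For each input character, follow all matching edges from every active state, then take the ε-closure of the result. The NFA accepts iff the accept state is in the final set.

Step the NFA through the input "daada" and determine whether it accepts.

Answer: ACCEPT

Trace:
start: ε-closure({0}) = {0,1,2,4,6}
'd' @ 1: {5,6,7}  [accepting]
'a' @ 2: {5,6,7}  [accepting]
'a' @ 3: {5,6,7}  [accepting]
'd' @ 4: {5,6,7}  [accepting]
'a' @ 5: {5,6,7}  [accepting]
end set {5,6,7} — state 5 in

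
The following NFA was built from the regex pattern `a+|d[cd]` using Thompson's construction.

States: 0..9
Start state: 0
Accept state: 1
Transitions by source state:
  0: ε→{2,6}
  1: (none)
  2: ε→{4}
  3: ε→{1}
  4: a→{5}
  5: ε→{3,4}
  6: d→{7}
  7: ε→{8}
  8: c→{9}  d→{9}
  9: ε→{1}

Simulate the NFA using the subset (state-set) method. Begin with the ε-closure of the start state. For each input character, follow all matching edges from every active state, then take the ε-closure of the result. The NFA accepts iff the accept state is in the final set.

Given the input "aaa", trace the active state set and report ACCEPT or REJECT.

initial (ε-close {0}): {0,2,4,6}
'a' @ 1: {1,3,4,5}  [accepting]
'a' @ 2: {1,3,4,5}  [accepting]
'a' @ 3: {1,3,4,5}  [accepting]
end set {1,3,4,5} — state 1 in

Answer: ACCEPT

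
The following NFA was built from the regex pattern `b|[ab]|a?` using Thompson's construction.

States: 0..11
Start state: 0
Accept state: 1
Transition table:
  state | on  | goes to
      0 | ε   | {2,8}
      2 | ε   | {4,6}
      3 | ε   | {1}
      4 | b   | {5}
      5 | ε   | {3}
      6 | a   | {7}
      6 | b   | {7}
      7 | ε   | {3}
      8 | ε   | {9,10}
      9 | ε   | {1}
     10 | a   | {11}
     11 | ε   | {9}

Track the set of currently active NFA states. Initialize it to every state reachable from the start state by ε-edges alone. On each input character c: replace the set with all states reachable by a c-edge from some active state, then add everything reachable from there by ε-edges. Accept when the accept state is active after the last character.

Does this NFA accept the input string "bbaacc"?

start: ε-closure({0}) = {0,1,2,4,6,8,9,10}
'b' @ 1: {1,3,5,7}  [accepting]
'b' @ 2: {}  — no active states
rest 'aacc' ignored (set empty)
end set {} — state 1 not in

Answer: REJECT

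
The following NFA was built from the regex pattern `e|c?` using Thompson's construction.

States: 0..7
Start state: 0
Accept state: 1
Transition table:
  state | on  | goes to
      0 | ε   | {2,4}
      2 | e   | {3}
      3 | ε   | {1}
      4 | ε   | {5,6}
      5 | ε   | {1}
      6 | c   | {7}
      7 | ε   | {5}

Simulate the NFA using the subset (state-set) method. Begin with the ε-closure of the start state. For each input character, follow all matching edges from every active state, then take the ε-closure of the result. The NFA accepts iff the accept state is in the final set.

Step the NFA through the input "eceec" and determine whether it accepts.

initial (ε-close {0}): {0,1,2,4,5,6}
'e' @ 1: {1,3}  [accepting]
'c' @ 2: {}  — no active states
rest 'eec' ignored (set empty)
final: {}; accept 1 not in set

Answer: REJECT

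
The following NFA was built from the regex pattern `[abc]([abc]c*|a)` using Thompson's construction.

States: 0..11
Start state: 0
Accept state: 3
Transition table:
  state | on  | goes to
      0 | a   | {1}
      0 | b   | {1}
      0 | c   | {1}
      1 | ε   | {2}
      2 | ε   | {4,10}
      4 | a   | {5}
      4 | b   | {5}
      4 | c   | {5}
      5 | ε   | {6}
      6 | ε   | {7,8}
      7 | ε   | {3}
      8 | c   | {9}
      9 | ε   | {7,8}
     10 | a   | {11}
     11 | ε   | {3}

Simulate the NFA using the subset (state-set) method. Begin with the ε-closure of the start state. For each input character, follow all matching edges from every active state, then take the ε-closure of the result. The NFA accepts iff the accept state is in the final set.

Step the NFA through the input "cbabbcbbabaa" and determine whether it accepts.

Answer: REJECT

Derivation:
initial (ε-close {0}): {0}
'c' @ 1: {1,2,4,10}
'b' @ 2: {3,5,6,7,8}  [accepting]
'a' @ 3: {}  — no active states
rest 'bbcbbabaa' ignored (set empty)
end set {} — state 3 not in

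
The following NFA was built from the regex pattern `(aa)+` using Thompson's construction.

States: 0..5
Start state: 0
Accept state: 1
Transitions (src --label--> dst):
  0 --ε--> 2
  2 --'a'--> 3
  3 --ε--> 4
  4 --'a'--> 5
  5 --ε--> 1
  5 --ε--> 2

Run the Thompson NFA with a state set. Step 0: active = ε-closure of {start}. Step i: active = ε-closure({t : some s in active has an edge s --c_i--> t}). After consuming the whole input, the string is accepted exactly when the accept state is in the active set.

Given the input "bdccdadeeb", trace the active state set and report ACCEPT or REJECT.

initial (ε-close {0}): {0,2}
'b' @ 1: {}  — state set empty
rest 'dccdadeeb' ignored (set empty)
after full input: {}  (accept=1 not in)

Answer: REJECT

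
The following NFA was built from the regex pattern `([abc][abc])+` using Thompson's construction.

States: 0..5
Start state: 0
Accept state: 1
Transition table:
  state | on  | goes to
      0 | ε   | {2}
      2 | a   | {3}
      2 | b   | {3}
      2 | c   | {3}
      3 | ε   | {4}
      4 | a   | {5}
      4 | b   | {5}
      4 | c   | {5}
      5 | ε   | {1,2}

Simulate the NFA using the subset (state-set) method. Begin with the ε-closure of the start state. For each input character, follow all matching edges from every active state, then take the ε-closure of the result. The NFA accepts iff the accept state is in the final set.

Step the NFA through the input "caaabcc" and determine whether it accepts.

start: ε-closure({0}) = {0,2}
'c' @ 1: {3,4}
'a' @ 2: {1,2,5}  (accept∈set)
'a' @ 3: {3,4}
'a' @ 4: {1,2,5}  (accept∈set)
'b' @ 5: {3,4}
'c' @ 6: {1,2,5}  (accept∈set)
'c' @ 7: {3,4}
after full input: {3,4}  (accept=1 not in)

Answer: REJECT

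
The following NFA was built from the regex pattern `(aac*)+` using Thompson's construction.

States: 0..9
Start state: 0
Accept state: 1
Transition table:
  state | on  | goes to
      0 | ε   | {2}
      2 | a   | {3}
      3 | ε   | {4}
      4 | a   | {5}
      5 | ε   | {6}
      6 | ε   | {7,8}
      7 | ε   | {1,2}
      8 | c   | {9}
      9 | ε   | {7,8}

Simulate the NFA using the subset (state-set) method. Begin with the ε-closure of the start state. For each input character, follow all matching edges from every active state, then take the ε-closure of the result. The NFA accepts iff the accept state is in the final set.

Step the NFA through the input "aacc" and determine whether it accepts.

initial (ε-close {0}): {0,2}
'a' @ 1: {3,4}
'a' @ 2: {1,2,5,6,7,8}  (accept∈set)
'c' @ 3: {1,2,7,8,9}  (accept∈set)
'c' @ 4: {1,2,7,8,9}  (accept∈set)
after full input: {1,2,7,8,9}  (accept=1 in)

Answer: ACCEPT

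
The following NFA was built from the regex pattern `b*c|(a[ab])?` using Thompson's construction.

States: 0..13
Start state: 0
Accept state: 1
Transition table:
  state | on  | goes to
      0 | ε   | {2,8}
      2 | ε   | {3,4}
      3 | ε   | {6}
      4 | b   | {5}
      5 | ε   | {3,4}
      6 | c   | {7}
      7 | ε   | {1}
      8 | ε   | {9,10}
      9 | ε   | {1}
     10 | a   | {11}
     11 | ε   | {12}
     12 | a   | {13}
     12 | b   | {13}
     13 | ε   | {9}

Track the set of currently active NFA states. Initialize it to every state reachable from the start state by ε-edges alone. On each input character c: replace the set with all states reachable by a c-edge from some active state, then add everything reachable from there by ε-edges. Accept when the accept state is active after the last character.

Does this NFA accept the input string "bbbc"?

start: ε-closure({0}) = {0,1,2,3,4,6,8,9,10}
'b' @ 1: {3,4,5,6}
'b' @ 2: {3,4,5,6}
'b' @ 3: {3,4,5,6}
'c' @ 4: {1,7}  [accepting]
after full input: {1,7}  (accept=1 in)

Answer: ACCEPT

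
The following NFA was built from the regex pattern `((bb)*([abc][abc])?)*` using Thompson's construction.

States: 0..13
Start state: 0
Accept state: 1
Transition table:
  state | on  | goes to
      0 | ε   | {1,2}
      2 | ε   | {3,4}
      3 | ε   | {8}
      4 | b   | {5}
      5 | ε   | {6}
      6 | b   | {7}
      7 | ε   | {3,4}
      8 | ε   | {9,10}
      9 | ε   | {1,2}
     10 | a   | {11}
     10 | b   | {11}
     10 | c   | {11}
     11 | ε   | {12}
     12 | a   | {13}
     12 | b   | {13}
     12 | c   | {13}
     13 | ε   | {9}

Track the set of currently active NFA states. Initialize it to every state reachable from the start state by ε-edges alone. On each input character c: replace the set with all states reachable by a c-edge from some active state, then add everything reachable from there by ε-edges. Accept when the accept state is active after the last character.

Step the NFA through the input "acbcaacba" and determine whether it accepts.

start: ε-closure({0}) = {0,1,2,3,4,8,9,10}
'a' @ 1: {11,12}
'c' @ 2: {1,2,3,4,8,9,10,13}  ✓accept
'b' @ 3: {5,6,11,12}
'c' @ 4: {1,2,3,4,8,9,10,13}  ✓accept
'a' @ 5: {11,12}
'a' @ 6: {1,2,3,4,8,9,10,13}  ✓accept
'c' @ 7: {11,12}
'b' @ 8: {1,2,3,4,8,9,10,13}  ✓accept
'a' @ 9: {11,12}
after full input: {11,12}  (accept=1 not in)

Answer: REJECT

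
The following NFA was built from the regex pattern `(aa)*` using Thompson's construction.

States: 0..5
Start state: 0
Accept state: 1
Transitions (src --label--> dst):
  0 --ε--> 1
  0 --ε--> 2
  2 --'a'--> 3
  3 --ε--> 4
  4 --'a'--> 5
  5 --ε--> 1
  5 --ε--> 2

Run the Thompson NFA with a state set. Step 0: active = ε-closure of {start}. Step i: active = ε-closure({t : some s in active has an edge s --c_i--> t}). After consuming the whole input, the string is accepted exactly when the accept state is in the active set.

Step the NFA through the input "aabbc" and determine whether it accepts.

start: ε-closure({0}) = {0,1,2}
'a' @ 1: {3,4}
'a' @ 2: {1,2,5}  ✓accept
'b' @ 3: {}  — state set empty
rest 'bc' ignored (set empty)
final: {}; accept 1 not in set

Answer: REJECT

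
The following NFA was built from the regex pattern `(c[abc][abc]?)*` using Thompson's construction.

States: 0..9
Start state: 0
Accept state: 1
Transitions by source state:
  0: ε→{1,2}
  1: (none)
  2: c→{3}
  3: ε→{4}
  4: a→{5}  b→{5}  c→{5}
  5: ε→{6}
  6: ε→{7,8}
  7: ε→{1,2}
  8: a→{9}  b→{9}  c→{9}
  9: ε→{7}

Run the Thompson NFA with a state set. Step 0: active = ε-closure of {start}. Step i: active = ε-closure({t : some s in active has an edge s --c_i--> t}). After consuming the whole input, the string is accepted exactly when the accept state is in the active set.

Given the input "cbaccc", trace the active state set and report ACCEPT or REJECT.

Answer: ACCEPT

Trace:
start: ε-closure({0}) = {0,1,2}
'c' @ 1: {3,4}
'b' @ 2: {1,2,5,6,7,8}  ✓accept
'a' @ 3: {1,2,7,9}  ✓accept
'c' @ 4: {3,4}
'c' @ 5: {1,2,5,6,7,8}  ✓accept
'c' @ 6: {1,2,3,4,7,9}  ✓accept
end set {1,2,3,4,7,9} — state 1 in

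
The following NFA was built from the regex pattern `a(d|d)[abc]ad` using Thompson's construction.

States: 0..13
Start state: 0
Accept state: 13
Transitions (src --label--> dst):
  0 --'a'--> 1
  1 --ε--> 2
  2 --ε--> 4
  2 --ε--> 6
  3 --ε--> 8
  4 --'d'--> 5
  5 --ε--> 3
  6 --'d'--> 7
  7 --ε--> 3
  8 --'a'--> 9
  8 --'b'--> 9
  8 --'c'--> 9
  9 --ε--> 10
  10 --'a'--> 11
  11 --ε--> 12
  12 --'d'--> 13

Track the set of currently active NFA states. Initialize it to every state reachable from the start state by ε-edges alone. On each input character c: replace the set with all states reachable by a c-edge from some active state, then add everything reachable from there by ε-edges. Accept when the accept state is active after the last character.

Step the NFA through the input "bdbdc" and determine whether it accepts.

initial (ε-close {0}): {0}
'b' @ 1: {}  — state set empty
rest 'dbdc' ignored (set empty)
after full input: {}  (accept=13 not in)

Answer: REJECT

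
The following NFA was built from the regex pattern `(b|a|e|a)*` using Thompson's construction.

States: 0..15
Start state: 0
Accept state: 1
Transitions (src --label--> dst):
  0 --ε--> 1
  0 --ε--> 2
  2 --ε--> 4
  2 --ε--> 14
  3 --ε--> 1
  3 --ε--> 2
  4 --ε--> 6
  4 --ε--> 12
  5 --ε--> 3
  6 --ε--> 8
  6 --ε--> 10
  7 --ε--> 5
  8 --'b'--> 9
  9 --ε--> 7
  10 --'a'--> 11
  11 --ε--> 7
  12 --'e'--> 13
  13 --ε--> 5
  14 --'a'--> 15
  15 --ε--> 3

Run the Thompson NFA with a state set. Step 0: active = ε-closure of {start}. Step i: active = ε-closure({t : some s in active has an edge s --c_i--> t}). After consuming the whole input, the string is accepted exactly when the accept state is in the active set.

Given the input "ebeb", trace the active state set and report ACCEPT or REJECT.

S₀ = ε-closure({0}) = {0,1,2,4,6,8,10,12,14}
'e' @ 1: {1,2,3,4,5,6,8,10,12,13,14}  ✓accept
'b' @ 2: {1,2,3,4,5,6,7,8,9,10,12,14}  ✓accept
'e' @ 3: {1,2,3,4,5,6,8,10,12,13,14}  ✓accept
'b' @ 4: {1,2,3,4,5,6,7,8,9,10,12,14}  ✓accept
final: {1,2,3,4,5,6,7,8,9,10,12,14}; accept 1 in set

Answer: ACCEPT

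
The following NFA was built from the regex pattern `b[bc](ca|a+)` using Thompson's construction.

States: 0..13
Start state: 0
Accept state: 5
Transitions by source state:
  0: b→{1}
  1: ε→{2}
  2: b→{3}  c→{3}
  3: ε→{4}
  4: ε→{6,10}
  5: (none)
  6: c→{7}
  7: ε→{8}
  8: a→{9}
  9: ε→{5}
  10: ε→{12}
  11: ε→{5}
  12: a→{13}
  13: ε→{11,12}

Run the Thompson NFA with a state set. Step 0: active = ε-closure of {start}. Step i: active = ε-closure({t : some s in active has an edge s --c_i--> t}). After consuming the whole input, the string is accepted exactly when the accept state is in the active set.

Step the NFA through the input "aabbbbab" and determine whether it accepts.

S₀ = ε-closure({0}) = {0}
'a' @ 1: {}  — dead — no transitions
rest 'abbbbab' ignored (set empty)
final: {}; accept 5 not in set

Answer: REJECT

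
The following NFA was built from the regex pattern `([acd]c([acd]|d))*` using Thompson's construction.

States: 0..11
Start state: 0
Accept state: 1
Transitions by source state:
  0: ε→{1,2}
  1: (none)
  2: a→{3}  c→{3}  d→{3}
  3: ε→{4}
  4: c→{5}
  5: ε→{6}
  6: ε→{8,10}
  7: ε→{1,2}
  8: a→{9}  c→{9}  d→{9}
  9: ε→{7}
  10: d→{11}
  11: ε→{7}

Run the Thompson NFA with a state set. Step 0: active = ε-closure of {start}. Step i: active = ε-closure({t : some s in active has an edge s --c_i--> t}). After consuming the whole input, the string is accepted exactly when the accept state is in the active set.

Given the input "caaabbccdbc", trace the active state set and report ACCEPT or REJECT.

Answer: REJECT

Steps:
start: ε-closure({0}) = {0,1,2}
'c' @ 1: {3,4}
'a' @ 2: {}  — no active states
rest 'aabbccdbc' ignored (set empty)
end set {} — state 1 not in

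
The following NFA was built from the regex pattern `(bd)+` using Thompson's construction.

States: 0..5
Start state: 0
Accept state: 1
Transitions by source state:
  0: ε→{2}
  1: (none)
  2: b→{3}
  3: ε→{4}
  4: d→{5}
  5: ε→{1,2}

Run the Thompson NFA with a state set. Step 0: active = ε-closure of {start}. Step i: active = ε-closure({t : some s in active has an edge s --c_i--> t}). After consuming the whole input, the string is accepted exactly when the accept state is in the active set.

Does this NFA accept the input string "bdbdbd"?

Answer: ACCEPT

Derivation:
initial (ε-close {0}): {0,2}
'b' @ 1: {3,4}
'd' @ 2: {1,2,5}  (accept∈set)
'b' @ 3: {3,4}
'd' @ 4: {1,2,5}  (accept∈set)
'b' @ 5: {3,4}
'd' @ 6: {1,2,5}  (accept∈set)
end set {1,2,5} — state 1 in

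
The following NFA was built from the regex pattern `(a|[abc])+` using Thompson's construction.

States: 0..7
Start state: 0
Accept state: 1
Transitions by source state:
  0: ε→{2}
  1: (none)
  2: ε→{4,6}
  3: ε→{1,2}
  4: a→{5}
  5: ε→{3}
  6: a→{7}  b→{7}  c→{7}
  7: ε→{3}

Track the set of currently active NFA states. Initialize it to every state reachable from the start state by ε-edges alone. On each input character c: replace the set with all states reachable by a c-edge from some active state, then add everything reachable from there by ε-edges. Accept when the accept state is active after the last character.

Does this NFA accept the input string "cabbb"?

Answer: ACCEPT

Steps:
S₀ = ε-closure({0}) = {0,2,4,6}
'c' @ 1: {1,2,3,4,6,7}  (accept∈set)
'a' @ 2: {1,2,3,4,5,6,7}  (accept∈set)
'b' @ 3: {1,2,3,4,6,7}  (accept∈set)
'b' @ 4: {1,2,3,4,6,7}  (accept∈set)
'b' @ 5: {1,2,3,4,6,7}  (accept∈set)
end set {1,2,3,4,6,7} — state 1 in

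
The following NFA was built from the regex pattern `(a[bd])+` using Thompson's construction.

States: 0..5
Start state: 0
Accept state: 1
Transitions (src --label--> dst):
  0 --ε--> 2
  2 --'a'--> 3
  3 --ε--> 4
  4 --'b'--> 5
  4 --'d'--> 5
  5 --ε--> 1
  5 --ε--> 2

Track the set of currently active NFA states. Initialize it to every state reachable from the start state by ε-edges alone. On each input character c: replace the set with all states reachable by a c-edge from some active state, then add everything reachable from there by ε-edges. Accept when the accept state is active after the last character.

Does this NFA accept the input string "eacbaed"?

Answer: REJECT

Trace:
S₀ = ε-closure({0}) = {0,2}
'e' @ 1: {}  — no active states
rest 'acbaed' ignored (set empty)
end set {} — state 1 not in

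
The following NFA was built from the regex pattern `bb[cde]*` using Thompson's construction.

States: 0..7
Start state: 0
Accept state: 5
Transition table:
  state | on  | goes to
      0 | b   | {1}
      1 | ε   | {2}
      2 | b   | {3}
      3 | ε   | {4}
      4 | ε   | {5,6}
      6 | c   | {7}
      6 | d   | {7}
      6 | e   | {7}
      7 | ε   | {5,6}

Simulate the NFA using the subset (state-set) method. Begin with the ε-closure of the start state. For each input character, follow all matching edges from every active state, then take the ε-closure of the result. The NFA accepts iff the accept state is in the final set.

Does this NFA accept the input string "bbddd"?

start: ε-closure({0}) = {0}
'b' @ 1: {1,2}
'b' @ 2: {3,4,5,6}  [accepting]
'd' @ 3: {5,6,7}  [accepting]
'd' @ 4: {5,6,7}  [accepting]
'd' @ 5: {5,6,7}  [accepting]
end set {5,6,7} — state 5 in

Answer: ACCEPT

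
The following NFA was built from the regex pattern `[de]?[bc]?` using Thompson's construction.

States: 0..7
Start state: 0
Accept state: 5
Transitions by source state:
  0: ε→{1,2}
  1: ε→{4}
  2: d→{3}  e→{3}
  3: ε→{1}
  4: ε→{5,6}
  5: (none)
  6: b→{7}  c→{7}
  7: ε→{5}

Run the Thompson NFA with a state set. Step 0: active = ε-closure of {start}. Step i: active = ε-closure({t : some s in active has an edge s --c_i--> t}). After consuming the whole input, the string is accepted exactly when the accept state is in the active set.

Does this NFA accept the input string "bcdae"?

Answer: REJECT

Derivation:
start: ε-closure({0}) = {0,1,2,4,5,6}
'b' @ 1: {5,7}  ✓accept
'c' @ 2: {}  — no active states
rest 'dae' ignored (set empty)
end set {} — state 5 not in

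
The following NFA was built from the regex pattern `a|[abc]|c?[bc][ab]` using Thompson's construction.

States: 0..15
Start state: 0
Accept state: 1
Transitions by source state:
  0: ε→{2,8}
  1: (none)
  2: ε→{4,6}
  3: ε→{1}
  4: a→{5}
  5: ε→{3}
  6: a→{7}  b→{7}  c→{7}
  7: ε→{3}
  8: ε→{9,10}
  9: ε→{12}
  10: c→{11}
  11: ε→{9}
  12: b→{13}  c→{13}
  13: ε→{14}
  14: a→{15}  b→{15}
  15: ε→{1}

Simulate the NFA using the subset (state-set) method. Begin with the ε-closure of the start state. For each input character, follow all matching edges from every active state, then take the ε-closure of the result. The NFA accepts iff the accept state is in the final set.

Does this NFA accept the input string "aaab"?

S₀ = ε-closure({0}) = {0,2,4,6,8,9,10,12}
'a' @ 1: {1,3,5,7}  ✓accept
'a' @ 2: {}  — no active states
rest 'ab' ignored (set empty)
final: {}; accept 1 not in set

Answer: REJECT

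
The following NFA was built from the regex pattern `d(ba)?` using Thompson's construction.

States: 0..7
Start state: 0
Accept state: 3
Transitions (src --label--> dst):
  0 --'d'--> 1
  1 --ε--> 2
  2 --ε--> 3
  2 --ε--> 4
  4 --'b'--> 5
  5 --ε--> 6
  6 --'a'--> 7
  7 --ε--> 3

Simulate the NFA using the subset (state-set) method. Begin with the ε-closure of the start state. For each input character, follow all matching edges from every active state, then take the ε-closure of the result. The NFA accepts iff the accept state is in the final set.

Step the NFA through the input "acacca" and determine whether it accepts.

initial (ε-close {0}): {0}
'a' @ 1: {}  — state set empty
rest 'cacca' ignored (set empty)
final: {}; accept 3 not in set

Answer: REJECT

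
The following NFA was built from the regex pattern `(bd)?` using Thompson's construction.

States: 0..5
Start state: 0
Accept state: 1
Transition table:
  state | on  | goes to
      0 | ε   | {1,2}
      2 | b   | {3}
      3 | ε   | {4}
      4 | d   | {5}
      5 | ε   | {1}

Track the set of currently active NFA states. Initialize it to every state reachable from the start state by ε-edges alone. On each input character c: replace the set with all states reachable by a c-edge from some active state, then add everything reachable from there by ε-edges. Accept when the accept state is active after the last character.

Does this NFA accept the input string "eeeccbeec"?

Answer: REJECT

Derivation:
S₀ = ε-closure({0}) = {0,1,2}
'e' @ 1: {}  — no active states
rest 'eeccbeec' ignored (set empty)
final: {}; accept 1 not in set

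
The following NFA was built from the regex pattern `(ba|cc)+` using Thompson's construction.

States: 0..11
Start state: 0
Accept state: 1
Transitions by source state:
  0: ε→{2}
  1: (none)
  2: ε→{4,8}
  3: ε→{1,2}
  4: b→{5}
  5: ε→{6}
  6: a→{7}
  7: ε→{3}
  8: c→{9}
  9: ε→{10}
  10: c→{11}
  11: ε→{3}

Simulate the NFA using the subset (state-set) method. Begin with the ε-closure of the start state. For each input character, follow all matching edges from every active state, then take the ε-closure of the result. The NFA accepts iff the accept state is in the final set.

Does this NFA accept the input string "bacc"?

Answer: ACCEPT

Trace:
start: ε-closure({0}) = {0,2,4,8}
'b' @ 1: {5,6}
'a' @ 2: {1,2,3,4,7,8}  (accept∈set)
'c' @ 3: {9,10}
'c' @ 4: {1,2,3,4,8,11}  (accept∈set)
end set {1,2,3,4,8,11} — state 1 in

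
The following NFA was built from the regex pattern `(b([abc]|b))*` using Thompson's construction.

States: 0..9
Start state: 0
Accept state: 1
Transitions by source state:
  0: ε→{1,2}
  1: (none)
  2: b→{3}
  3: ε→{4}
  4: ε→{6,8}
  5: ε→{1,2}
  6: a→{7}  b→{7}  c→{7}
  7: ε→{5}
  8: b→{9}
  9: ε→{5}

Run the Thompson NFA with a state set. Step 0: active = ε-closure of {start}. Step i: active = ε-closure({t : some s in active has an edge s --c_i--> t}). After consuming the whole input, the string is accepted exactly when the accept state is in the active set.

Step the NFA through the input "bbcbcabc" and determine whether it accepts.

start: ε-closure({0}) = {0,1,2}
'b' @ 1: {3,4,6,8}
'b' @ 2: {1,2,5,7,9}  ✓accept
'c' @ 3: {}  — state set empty
rest 'bcabc' ignored (set empty)
end set {} — state 1 not in

Answer: REJECT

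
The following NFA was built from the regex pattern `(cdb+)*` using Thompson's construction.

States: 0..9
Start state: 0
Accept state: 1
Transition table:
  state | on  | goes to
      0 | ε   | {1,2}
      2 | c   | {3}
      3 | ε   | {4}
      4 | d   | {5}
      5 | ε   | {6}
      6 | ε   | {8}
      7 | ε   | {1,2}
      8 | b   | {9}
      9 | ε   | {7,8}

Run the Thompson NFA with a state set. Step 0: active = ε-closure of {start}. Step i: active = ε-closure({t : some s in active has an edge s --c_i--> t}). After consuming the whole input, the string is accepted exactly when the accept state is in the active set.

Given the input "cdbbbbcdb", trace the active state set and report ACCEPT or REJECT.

Answer: ACCEPT

Trace:
initial (ε-close {0}): {0,1,2}
'c' @ 1: {3,4}
'd' @ 2: {5,6,8}
'b' @ 3: {1,2,7,8,9}  (accept∈set)
'b' @ 4: {1,2,7,8,9}  (accept∈set)
'b' @ 5: {1,2,7,8,9}  (accept∈set)
'b' @ 6: {1,2,7,8,9}  (accept∈set)
'c' @ 7: {3,4}
'd' @ 8: {5,6,8}
'b' @ 9: {1,2,7,8,9}  (accept∈set)
final: {1,2,7,8,9}; accept 1 in set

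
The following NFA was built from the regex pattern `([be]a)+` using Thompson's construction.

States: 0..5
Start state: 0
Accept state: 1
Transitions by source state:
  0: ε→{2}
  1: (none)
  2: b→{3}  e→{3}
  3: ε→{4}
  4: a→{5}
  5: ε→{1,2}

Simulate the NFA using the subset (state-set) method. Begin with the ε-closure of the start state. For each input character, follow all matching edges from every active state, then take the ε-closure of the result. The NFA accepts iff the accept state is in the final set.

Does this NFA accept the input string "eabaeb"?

Answer: REJECT

Derivation:
initial (ε-close {0}): {0,2}
'e' @ 1: {3,4}
'a' @ 2: {1,2,5}  (accept∈set)
'b' @ 3: {3,4}
'a' @ 4: {1,2,5}  (accept∈set)
'e' @ 5: {3,4}
'b' @ 6: {}  — dead — no transitions
end set {} — state 1 not in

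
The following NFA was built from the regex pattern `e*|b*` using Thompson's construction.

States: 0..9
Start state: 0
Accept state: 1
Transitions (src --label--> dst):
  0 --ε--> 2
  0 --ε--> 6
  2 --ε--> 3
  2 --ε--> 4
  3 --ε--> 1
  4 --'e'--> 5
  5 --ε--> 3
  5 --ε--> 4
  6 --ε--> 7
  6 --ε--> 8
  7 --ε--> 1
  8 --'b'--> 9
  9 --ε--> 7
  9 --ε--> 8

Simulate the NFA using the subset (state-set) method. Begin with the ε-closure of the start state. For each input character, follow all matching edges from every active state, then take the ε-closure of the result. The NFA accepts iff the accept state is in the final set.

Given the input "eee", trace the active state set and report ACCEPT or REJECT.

Answer: ACCEPT

Steps:
start: ε-closure({0}) = {0,1,2,3,4,6,7,8}
'e' @ 1: {1,3,4,5}  (accept∈set)
'e' @ 2: {1,3,4,5}  (accept∈set)
'e' @ 3: {1,3,4,5}  (accept∈set)
after full input: {1,3,4,5}  (accept=1 in)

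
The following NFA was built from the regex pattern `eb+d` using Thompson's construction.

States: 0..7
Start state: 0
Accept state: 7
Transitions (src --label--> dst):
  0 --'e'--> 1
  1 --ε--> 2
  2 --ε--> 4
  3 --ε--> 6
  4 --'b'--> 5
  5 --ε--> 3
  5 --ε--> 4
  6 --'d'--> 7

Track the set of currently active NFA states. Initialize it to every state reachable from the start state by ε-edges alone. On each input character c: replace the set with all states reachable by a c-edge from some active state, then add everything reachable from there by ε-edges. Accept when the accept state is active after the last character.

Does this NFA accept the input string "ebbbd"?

Answer: ACCEPT

Derivation:
S₀ = ε-closure({0}) = {0}
'e' @ 1: {1,2,4}
'b' @ 2: {3,4,5,6}
'b' @ 3: {3,4,5,6}
'b' @ 4: {3,4,5,6}
'd' @ 5: {7}  ✓accept
end set {7} — state 7 in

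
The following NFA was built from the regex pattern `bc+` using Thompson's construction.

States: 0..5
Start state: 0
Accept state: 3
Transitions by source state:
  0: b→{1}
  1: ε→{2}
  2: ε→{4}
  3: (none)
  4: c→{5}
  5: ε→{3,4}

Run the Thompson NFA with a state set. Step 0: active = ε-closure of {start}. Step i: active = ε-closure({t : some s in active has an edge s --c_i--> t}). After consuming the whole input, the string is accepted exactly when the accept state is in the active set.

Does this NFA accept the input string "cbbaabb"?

start: ε-closure({0}) = {0}
'c' @ 1: {}  — no active states
rest 'bbaabb' ignored (set empty)
final: {}; accept 3 not in set

Answer: REJECT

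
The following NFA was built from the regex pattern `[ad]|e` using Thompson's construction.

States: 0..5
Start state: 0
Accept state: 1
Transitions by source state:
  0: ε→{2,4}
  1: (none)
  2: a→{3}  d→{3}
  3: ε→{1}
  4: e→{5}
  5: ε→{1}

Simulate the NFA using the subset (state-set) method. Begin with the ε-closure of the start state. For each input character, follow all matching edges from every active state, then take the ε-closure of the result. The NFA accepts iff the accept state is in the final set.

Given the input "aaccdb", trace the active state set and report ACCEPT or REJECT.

Answer: REJECT

Steps:
S₀ = ε-closure({0}) = {0,2,4}
'a' @ 1: {1,3}  (accept∈set)
'a' @ 2: {}  — state set empty
rest 'ccdb' ignored (set empty)
end set {} — state 1 not in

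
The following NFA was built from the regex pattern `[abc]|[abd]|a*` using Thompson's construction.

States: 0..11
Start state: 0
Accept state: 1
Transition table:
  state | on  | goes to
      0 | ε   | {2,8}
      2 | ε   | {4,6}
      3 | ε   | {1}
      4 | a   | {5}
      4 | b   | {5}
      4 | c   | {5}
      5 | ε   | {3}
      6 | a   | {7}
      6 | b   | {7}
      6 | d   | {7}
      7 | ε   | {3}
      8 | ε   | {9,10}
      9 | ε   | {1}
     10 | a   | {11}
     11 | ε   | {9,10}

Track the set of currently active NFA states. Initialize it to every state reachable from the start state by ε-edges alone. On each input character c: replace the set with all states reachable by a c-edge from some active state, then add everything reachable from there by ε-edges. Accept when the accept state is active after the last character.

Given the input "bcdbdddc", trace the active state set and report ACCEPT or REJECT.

Answer: REJECT

Trace:
start: ε-closure({0}) = {0,1,2,4,6,8,9,10}
'b' @ 1: {1,3,5,7}  [accepting]
'c' @ 2: {}  — dead — no transitions
rest 'dbdddc' ignored (set empty)
final: {}; accept 1 not in set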